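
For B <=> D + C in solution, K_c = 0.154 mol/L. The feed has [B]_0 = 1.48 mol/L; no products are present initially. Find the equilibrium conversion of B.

Let X = conversion of B; extent ξ = 1.48·X mol/L.
Concentrations: [B] = 1.48 − 1.48X; [D] = 1.48X; [C] = 1.48X.
K_c = [D] [C] / ([B]).
Solving K_c = 0.154 for X ∈ (0,1): X = 0.275.

X = 0.275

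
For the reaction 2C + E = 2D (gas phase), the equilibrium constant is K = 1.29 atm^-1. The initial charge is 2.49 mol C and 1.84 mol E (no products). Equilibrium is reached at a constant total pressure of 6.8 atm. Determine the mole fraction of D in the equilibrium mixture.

Take 2.49 mol C as basis and let X be its fractional conversion, so ξ = 1.25X.
Mole table: n_C = 2.49 − 2.49X; n_E = 1.84 − 1.25X; n_D = 2.49X.
Total moles n_T = 4.33 − 1.25X.
y_i = n_i/n_T, p_i = y_i·P. K = p_D^2 / (p_C^2 p_E).
Equating to 1.29 atm^-1 and solving on 0 < X < 1: X = 0.619.
Then n_D = 1.54, n_T = 3.56, so y_D = 0.433.

y_D = 0.433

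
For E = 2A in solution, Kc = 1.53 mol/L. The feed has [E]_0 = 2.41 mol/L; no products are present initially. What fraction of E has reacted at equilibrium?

X = 0.327

Let X = conversion of E; extent ξ = 2.41·X mol/L.
Concentrations: [E] = 2.41 − 2.41X; [A] = 4.82X.
Kc = [A]^2 / ([E]).
Solving Kc = 1.53 for X ∈ (0,1): X = 0.327.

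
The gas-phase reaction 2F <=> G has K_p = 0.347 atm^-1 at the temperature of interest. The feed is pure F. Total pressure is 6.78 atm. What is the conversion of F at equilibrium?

Let X = conversion of F (basis 1 mol F); extent of reaction ξ = 0.5X.
Mole table: n_F = 1 − X; n_G = 0.5X.
Total moles n_T = 1 − 0.5X.
Mole fractions y_i = n_i/n_T; K_p = p_G / (p_F^2) with p_i = y_i·P.
Setting this equal to 0.347 atm^-1 and taking the physical root (0 < X < 1) gives X = 0.690.

X = 0.690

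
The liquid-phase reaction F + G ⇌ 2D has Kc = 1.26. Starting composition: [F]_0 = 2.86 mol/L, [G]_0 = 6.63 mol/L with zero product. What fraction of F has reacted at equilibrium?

Let X = conversion of F; extent ξ = 2.86·X mol/L.
Concentrations: [F] = 2.86 − 2.86X; [G] = 6.63 − 2.86X; [D] = 5.72X.
Kc = [D]^2 / ([F] [G]).
Solving Kc = 1.26 for X ∈ (0,1): X = 0.521.

X = 0.521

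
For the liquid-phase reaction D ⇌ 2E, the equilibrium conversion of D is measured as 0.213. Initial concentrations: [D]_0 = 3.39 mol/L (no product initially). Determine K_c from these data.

K_c = 0.782 mol/L

Let X = conversion of D.
Concentrations: [D] = 3.39 − 3.39X; [E] = 6.78X.
At X = 0.213: [D] = 2.67, [E] = 1.44.
K_c = [E]^2 / ([D]) = 0.782 mol/L.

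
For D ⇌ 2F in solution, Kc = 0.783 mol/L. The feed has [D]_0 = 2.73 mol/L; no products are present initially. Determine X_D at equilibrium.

X = 0.234

Let X = conversion of D; extent ξ = 2.73·X mol/L.
Concentrations: [D] = 2.73 − 2.73X; [F] = 5.46X.
Kc = [F]^2 / ([D]).
This equals 0.783 at X = 0.234 (the root in 0 < X < 1).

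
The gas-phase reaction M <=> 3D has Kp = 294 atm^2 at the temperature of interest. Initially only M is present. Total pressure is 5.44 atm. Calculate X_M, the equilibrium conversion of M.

Take 1 mol M as basis and let X be its fractional conversion, so ξ = X.
Mole table: n_M = 1 − X; n_D = 3X.
Summing: n_T = 1 + 2X.
Mole fractions y_i = n_i/n_T; Kp = p_D^3 / (p_M) with p_i = y_i·P.
Setting this equal to 294 atm^2 and taking the physical root (0 < X < 1) gives X = 0.796.

X = 0.796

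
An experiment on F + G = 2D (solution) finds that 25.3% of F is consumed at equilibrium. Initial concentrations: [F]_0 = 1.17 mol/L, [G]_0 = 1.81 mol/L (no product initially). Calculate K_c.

Let X = conversion of F.
Concentrations: [F] = 1.17 − 1.17X; [G] = 1.81 − 1.17X; [D] = 2.34X.
At X = 0.253: [F] = 0.874, [G] = 1.51, [D] = 0.592.
K_c = [D]^2 / ([F] [G]) = 0.265.

K_c = 0.265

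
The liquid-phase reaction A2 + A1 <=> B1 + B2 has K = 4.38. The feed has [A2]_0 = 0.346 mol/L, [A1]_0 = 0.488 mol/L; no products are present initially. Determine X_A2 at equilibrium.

Let X = conversion of A2; extent ξ = 0.346·X mol/L.
Concentrations: [A2] = 0.346 − 0.346X; [A1] = 0.488 − 0.346X; [B1] = 0.346X; [B2] = 0.346X.
K = [B1] [B2] / ([A2] [A1]).
Setting equal to 4.38 and solving for X on (0,1) gives X = 0.780.

X = 0.780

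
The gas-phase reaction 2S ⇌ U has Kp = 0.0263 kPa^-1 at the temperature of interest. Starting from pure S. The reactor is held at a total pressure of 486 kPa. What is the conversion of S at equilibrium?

Basis: 1 mol S initially; let X = conversion of S. Extent ξ = 0.5X.
Species balance: n_S = 1 − X; n_U = 0.5X.
Summing: n_T = 1 − 0.5X.
Mole fractions y_i = n_i/n_T; Kp = p_U / (p_S^2) with p_i = y_i·P.
Substituting and setting equal to 0.0263 kPa^-1 gives a polynomial in X; the root in (0,1) is X = 0.861.

X = 0.861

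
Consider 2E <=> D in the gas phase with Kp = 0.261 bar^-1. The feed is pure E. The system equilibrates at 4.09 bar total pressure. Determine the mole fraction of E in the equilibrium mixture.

Let X = conversion of E (basis 1 mol E); extent of reaction ξ = 0.5X.
Species balance: n_E = 1 − X; n_D = 0.5X.
Total moles n_T = 1 − 0.5X.
With p_i = (n_i/n_T)P, Kp = p_D / (p_E^2).
This yields a degree-2 equation in X; solving on (0,1), X = 0.564.
Then n_E = 0.436, n_T = 0.718, so y_E = 0.607.

y_E = 0.607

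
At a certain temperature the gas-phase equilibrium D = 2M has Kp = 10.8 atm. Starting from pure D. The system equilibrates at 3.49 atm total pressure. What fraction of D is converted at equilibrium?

X = 0.660

Basis: 1 mol D initially; let X = conversion of D. Extent ξ = X.
Moles: n_D = 1 − X; n_M = 2X.
n_T = Σnᵢ = 1 + X.
Mole fractions y_i = n_i/n_T; Kp = p_M^2 / (p_D) with p_i = y_i·P.
Setting this equal to 10.8 atm and taking the physical root (0 < X < 1) gives X = 0.660.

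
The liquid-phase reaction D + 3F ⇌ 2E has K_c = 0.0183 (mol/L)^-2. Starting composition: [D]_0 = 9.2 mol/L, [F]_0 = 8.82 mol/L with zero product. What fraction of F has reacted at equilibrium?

X = 0.532

Let X = conversion of F; extent ξ = 8.82X/3 mol/L.
Concentrations: [D] = 9.2 − 2.94X; [F] = 8.82 − 8.82X; [E] = 5.88X.
K_c = [E]^2 / ([D] [F]^3).
Solving K_c = 0.0183 for X ∈ (0,1): X = 0.532.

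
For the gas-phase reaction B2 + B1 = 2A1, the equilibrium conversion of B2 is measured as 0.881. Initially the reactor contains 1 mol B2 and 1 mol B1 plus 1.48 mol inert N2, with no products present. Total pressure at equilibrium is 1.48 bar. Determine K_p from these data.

K_p = 219

Take 1 mol B2 as basis and let X be its fractional conversion, so ξ = X.
Moles: n_B2 = 1 − X; n_B1 = 1 − X; n_A1 = 2X; n_I = 1.48 (inert).
Total moles n_T = 3.48 (Δν = 0, constant).
At X = 0.881: n_B2 = 0.119, n_B1 = 0.119, n_A1 = 1.76, n_T = 3.48.
p_i = (n_i/n_T)·P. K_p = p_A1^2 / (p_B2 p_B1) = 219.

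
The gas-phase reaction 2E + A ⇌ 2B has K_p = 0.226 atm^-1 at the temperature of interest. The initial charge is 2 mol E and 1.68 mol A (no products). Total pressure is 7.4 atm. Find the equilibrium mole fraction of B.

Let X = conversion of E (basis 2 mol E); extent of reaction ξ = X.
At extent ξ: n_E = 2 − 2X; n_A = 1.68 − X; n_B = 2X.
n_T = Σnᵢ = 3.68 − X.
Mole fractions y_i = n_i/n_T; K_p = p_B^2 / (p_E^2 p_A) with p_i = y_i·P.
Substituting and setting equal to 0.226 atm^-1 gives a polynomial in X; the root in (0,1) is X = 0.444.
Then n_B = 0.888, n_T = 3.24, so y_B = 0.275.

y_B = 0.275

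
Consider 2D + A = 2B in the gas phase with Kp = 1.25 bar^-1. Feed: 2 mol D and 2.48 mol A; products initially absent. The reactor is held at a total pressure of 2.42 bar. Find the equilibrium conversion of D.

Let X = conversion of D (basis 2 mol D); extent of reaction ξ = X.
At extent ξ: n_D = 2 − 2X; n_A = 2.48 − X; n_B = 2X.
Summing: n_T = 4.48 − X.
y_i = n_i/n_T, p_i = y_i·P. Kp = p_B^2 / (p_D^2 p_A).
This yields a degree-3 equation in X; solving on (0,1), X = 0.549.

X = 0.549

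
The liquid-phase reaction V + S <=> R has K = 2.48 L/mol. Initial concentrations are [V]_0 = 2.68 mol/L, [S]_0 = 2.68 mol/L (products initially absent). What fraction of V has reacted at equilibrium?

X = 0.680

Let X = conversion of V; extent ξ = 2.68·X mol/L.
Concentrations: [V] = 2.68 − 2.68X; [S] = 2.68 − 2.68X; [R] = 2.68X.
K = [R] / ([V] [S]).
Solving K = 2.48 for X ∈ (0,1): X = 0.680.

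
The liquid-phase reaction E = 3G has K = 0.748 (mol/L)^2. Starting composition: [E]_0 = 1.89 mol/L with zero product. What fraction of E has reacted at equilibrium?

X = 0.185

Let X = conversion of E; extent ξ = 1.89·X mol/L.
Concentrations: [E] = 1.89 − 1.89X; [G] = 5.67X.
K = [G]^3 / ([E]).
Solving K = 0.748 for X ∈ (0,1): X = 0.185.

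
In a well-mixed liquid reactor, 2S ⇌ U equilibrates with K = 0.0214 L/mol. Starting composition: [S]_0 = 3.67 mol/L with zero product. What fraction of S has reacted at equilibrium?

X = 0.121

Let X = conversion of S; extent ξ = 3.67X/2 mol/L.
Concentrations: [S] = 3.67 − 3.67X; [U] = 1.83X.
K = [U] / ([S]^2).
Solving K = 0.0214 for X ∈ (0,1): X = 0.121.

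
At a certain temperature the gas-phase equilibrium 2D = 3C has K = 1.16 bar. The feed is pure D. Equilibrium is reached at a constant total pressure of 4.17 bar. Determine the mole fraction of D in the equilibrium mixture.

Let X = conversion of D (basis 1 mol D); extent of reaction ξ = 0.5X.
Mole table: n_D = 1 − X; n_C = 1.5X.
Summing: n_T = 1 + 0.5X.
With p_i = (n_i/n_T)P, K = p_C^3 / (p_D^2).
Substituting and setting equal to 1.16 bar gives a polynomial in X; the root in (0,1) is X = 0.346.
Then n_D = 0.654, n_T = 1.17, so y_D = 0.558.

y_D = 0.558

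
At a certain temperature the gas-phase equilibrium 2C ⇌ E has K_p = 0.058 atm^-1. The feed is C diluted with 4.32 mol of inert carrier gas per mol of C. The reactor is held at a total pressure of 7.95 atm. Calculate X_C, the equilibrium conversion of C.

Let X = conversion of C (basis 1 mol C); extent of reaction ξ = 0.5X.
Moles: n_C = 1 − X; n_E = 0.5X; n_I = 4.32 (inert).
n_T = Σnᵢ = 5.32 − 0.5X.
With p_i = (n_i/n_T)P, K_p = p_E / (p_C^2).
Setting this equal to 0.058 atm^-1 and taking the physical root (0 < X < 1) gives X = 0.132.

X = 0.132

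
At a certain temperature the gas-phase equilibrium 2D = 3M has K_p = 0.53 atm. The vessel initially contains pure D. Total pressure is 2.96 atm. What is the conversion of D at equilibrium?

X = 0.308

Let X = conversion of D (basis 1 mol D); extent of reaction ξ = 0.5X.
Mole table: n_D = 1 − X; n_M = 1.5X.
Summing: n_T = 1 + 0.5X.
With p_i = (n_i/n_T)P, K_p = p_M^3 / (p_D^2).
Equating to 0.53 atm and solving on 0 < X < 1: X = 0.308.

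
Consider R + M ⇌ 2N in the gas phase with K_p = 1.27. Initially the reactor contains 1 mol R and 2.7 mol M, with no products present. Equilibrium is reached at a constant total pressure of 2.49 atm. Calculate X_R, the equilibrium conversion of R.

X = 0.552

Basis: 1 mol R initially; let X = conversion of R. Extent ξ = X.
Species balance: n_R = 1 − X; n_M = 2.7 − X; n_N = 2X.
Since Δν = 0, n_T = 3.7 throughout.
Mole fractions y_i = n_i/n_T; K_p = p_N^2 / (p_R p_M) with p_i = y_i·P.
Equating to 1.27 and solving on 0 < X < 1: X = 0.552.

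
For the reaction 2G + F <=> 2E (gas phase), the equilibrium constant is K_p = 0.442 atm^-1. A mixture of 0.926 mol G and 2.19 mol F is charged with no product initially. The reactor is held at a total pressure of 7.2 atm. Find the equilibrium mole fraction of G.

y_G = 0.132

Basis: 0.926 mol G initially; let X = conversion of G. Extent ξ = 0.463X.
Mole table: n_G = 0.926 − 0.926X; n_F = 2.19 − 0.463X; n_E = 0.926X.
Total moles n_T = 3.12 − 0.463X.
With p_i = (n_i/n_T)P, K_p = p_E^2 / (p_G^2 p_F).
This yields a degree-3 equation in X; solving on (0,1), X = 0.594.
Then n_G = 0.376, n_T = 2.84, so y_G = 0.132.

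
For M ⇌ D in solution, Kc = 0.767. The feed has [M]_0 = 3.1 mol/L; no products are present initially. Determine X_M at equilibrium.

X = 0.434

Let X = conversion of M; extent ξ = 3.1·X mol/L.
Concentrations: [M] = 3.1 − 3.1X; [D] = 3.1X.
Kc = [D] / ([M]).
Solving Kc = 0.767 for X ∈ (0,1): X = 0.434.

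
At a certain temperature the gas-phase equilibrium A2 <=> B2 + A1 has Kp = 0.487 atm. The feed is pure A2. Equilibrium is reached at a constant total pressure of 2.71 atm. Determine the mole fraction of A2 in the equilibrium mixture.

Basis: 1 mol A2 initially; let X = conversion of A2. Extent ξ = X.
Moles: n_A2 = 1 − X; n_B2 = X; n_A1 = X.
n_T = Σnᵢ = 1 + X.
Mole fractions y_i = n_i/n_T; Kp = p_B2 p_A1 / (p_A2) with p_i = y_i·P.
This yields a degree-2 equation in X; solving on (0,1), X = 0.390.
Then n_A2 = 0.61, n_T = 1.39, so y_A2 = 0.439.

y_A2 = 0.439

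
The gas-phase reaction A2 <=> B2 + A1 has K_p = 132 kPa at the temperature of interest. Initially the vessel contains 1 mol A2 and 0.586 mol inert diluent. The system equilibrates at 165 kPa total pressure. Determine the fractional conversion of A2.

Let X = conversion of A2 (basis 1 mol A2); extent of reaction ξ = X.
Species balance: n_A2 = 1 − X; n_B2 = X; n_A1 = X; n_I = 0.586 (inert).
Total moles n_T = 1.59 + X.
With p_i = (n_i/n_T)P, K_p = p_B2 p_A1 / (p_A2).
This yields a degree-2 equation in X; solving on (0,1), X = 0.719.

X = 0.719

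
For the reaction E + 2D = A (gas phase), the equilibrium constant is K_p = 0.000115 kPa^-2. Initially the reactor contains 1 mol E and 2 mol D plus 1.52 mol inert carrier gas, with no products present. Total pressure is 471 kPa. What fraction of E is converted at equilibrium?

Take 1 mol E as basis and let X be its fractional conversion, so ξ = X.
Moles: n_E = 1 − X; n_D = 2 − 2X; n_A = X; n_I = 1.52 (inert).
n_T = Σnᵢ = 4.52 − 2X.
y_i = n_i/n_T, p_i = y_i·P. K_p = p_A / (p_E p_D^2).
This yields a degree-3 equation in X; solving on (0,1), X = 0.598.

X = 0.598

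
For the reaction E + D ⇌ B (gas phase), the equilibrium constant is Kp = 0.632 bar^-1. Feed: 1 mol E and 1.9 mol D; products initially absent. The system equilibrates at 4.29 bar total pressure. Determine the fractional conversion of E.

Basis: 1 mol E initially; let X = conversion of E. Extent ξ = X.
Species balance: n_E = 1 − X; n_D = 1.9 − X; n_B = X.
Summing: n_T = 2.9 − X.
Mole fractions y_i = n_i/n_T; Kp = p_B / (p_E p_D) with p_i = y_i·P.
Equating to 0.632 bar^-1 and solving on 0 < X < 1: X = 0.605.

X = 0.605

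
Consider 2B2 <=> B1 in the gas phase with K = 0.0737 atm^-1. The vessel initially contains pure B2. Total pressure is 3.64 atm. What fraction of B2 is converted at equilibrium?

Basis: 1 mol B2 initially; let X = conversion of B2. Extent ξ = 0.5X.
Species balance: n_B2 = 1 − X; n_B1 = 0.5X.
Summing: n_T = 1 − 0.5X.
Mole fractions y_i = n_i/n_T; K = p_B1 / (p_B2^2) with p_i = y_i·P.
This yields a degree-2 equation in X; solving on (0,1), X = 0.305.

X = 0.305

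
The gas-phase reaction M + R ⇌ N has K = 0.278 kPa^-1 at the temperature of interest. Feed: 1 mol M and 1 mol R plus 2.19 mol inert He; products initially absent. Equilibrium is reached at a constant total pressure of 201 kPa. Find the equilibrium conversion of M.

Basis: 1 mol M initially; let X = conversion of M. Extent ξ = X.
Mole table: n_M = 1 − X; n_R = 1 − X; n_N = X; n_I = 2.19 (inert).
n_T = Σnᵢ = 4.19 − X.
y_i = n_i/n_T, p_i = y_i·P. K = p_N / (p_M p_R).
Equating to 0.278 kPa^-1 and solving on 0 < X < 1: X = 0.782.

X = 0.782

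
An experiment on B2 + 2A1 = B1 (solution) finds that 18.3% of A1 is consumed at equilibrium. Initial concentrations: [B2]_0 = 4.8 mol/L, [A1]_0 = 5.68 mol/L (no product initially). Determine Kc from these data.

Kc = 0.00564 (mol/L)^-2

Let X = conversion of A1.
Concentrations: [B2] = 4.8 − 2.84X; [A1] = 5.68 − 5.68X; [B1] = 2.84X.
At X = 0.183: [B2] = 4.28, [A1] = 4.64, [B1] = 0.52.
Kc = [B1] / ([B2] [A1]^2) = 0.00564 (mol/L)^-2.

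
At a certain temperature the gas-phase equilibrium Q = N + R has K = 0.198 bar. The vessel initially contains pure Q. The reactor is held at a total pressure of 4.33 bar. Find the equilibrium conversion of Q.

X = 0.209

Let X = conversion of Q (basis 1 mol Q); extent of reaction ξ = X.
Species balance: n_Q = 1 − X; n_N = X; n_R = X.
Total moles n_T = 1 + X.
With p_i = (n_i/n_T)P, K = p_N p_R / (p_Q).
This yields a degree-2 equation in X; solving on (0,1), X = 0.209.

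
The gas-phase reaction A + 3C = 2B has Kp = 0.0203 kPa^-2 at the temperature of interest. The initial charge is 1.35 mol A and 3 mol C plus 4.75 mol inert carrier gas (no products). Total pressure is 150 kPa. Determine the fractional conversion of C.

Basis: 3 mol C initially; let X = conversion of C. Extent ξ = X.
Moles: n_A = 1.35 − X; n_C = 3 − 3X; n_B = 2X; n_I = 4.75 (inert).
n_T = Σnᵢ = 9.1 − 2X.
y_i = n_i/n_T, p_i = y_i·P. Kp = p_B^2 / (p_A p_C^3).
Equating to 0.0203 kPa^-2 and solving on 0 < X < 1: X = 0.743.

X = 0.743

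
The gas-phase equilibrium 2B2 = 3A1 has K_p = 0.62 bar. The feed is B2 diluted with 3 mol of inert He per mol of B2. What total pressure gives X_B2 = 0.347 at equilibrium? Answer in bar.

P = 7.82 bar

Take 1 mol B2 as basis and let X be its fractional conversion, so ξ = 0.5X.
Moles: n_B2 = 1 − X; n_A1 = 1.5X; n_I = 3 (inert).
Summing: n_T = 4 + 0.5X.
K_p = p_A1^3 / (p_B2^2) with p_i = (n_i/n_T)·P.
At X = 0.347: the mole-fraction product g(X) = Π y_i^ν_i = 0.07924. Since K_p = g(X)·P^{1}, P = (K_p/g)^(1/1) = (0.62/0.07924)^(1/1) = 7.82 bar.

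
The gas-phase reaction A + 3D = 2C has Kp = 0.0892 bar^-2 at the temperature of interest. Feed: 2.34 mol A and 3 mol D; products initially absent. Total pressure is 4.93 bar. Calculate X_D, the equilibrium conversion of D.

X = 0.465

Let X = conversion of D (basis 3 mol D); extent of reaction ξ = X.
Species balance: n_A = 2.34 − X; n_D = 3 − 3X; n_C = 2X.
Total moles n_T = 5.34 − 2X.
y_i = n_i/n_T, p_i = y_i·P. Kp = p_C^2 / (p_A p_D^3).
This yields a degree-4 equation in X; solving on (0,1), X = 0.465.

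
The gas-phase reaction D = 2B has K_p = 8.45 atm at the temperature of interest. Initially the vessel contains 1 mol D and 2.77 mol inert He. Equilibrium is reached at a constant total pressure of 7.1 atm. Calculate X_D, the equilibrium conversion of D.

X = 0.665

Basis: 1 mol D initially; let X = conversion of D. Extent ξ = X.
At extent ξ: n_D = 1 − X; n_B = 2X; n_I = 2.77 (inert).
Summing: n_T = 3.77 + X.
y_i = n_i/n_T, p_i = y_i·P. K_p = p_B^2 / (p_D).
This yields a degree-2 equation in X; solving on (0,1), X = 0.665.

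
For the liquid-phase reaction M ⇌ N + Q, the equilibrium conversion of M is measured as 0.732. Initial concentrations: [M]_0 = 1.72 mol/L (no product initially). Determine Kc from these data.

Kc = 3.44 mol/L

Let X = conversion of M.
Concentrations: [M] = 1.72 − 1.72X; [N] = 1.72X; [Q] = 1.72X.
At X = 0.732: [M] = 0.461, [N] = 1.26, [Q] = 1.26.
Kc = [N] [Q] / ([M]) = 3.44 mol/L.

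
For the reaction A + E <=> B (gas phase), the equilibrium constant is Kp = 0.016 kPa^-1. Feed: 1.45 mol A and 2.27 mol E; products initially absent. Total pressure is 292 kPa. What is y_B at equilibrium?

y_B = 0.365

Let X = conversion of A (basis 1.45 mol A); extent of reaction ξ = 1.45X.
Mole table: n_A = 1.45 − 1.45X; n_E = 2.27 − 1.45X; n_B = 1.45X.
Summing: n_T = 3.72 − 1.45X.
Mole fractions y_i = n_i/n_T; Kp = p_B / (p_A p_E) with p_i = y_i·P.
Substituting and setting equal to 0.016 kPa^-1 gives a polynomial in X; the root in (0,1) is X = 0.686.
Then n_B = 0.995, n_T = 2.73, so y_B = 0.365.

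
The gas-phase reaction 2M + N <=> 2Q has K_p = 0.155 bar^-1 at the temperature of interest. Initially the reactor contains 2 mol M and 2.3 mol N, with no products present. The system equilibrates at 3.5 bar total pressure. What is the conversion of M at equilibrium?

Let X = conversion of M (basis 2 mol M); extent of reaction ξ = X.
Species balance: n_M = 2 − 2X; n_N = 2.3 − X; n_Q = 2X.
Summing: n_T = 4.3 − X.
Mole fractions y_i = n_i/n_T; K_p = p_Q^2 / (p_M^2 p_N) with p_i = y_i·P.
Setting this equal to 0.155 bar^-1 and taking the physical root (0 < X < 1) gives X = 0.341.

X = 0.341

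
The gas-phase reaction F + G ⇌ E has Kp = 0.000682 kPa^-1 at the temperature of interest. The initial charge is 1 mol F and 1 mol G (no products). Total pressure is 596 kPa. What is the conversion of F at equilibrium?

X = 0.157

Let X = conversion of F (basis 1 mol F); extent of reaction ξ = X.
At extent ξ: n_F = 1 − X; n_G = 1 − X; n_E = X.
n_T = Σnᵢ = 2 − X.
With p_i = (n_i/n_T)P, Kp = p_E / (p_F p_G).
This yields a degree-2 equation in X; solving on (0,1), X = 0.157.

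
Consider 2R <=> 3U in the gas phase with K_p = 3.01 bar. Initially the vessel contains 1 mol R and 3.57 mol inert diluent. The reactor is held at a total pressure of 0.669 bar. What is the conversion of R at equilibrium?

Take 1 mol R as basis and let X be its fractional conversion, so ξ = 0.5X.
Moles: n_R = 1 − X; n_U = 1.5X; n_I = 3.57 (inert).
Summing: n_T = 4.57 + 0.5X.
y_i = n_i/n_T, p_i = y_i·P. K_p = p_U^3 / (p_R^2).
Equating to 3.01 bar and solving on 0 < X < 1: X = 0.748.

X = 0.748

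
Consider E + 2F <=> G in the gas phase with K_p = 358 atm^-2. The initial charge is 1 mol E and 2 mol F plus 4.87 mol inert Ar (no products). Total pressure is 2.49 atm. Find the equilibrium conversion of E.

Let X = conversion of E (basis 1 mol E); extent of reaction ξ = X.
At extent ξ: n_E = 1 − X; n_F = 2 − 2X; n_G = X; n_I = 4.87 (inert).
n_T = Σnᵢ = 7.87 − 2X.
Mole fractions y_i = n_i/n_T; K_p = p_G / (p_E p_F^2) with p_i = y_i·P.
This yields a degree-3 equation in X; solving on (0,1), X = 0.846.

X = 0.846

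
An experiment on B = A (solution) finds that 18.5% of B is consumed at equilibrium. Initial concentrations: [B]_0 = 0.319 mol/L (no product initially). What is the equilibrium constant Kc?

Kc = 0.227

Let X = conversion of B.
Concentrations: [B] = 0.319 − 0.319X; [A] = 0.319X.
At X = 0.185: [B] = 0.26, [A] = 0.059.
Kc = [A] / ([B]) = 0.227.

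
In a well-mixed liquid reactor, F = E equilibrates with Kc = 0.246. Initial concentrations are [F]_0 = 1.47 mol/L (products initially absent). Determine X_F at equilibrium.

Let X = conversion of F; extent ξ = 1.47·X mol/L.
Concentrations: [F] = 1.47 − 1.47X; [E] = 1.47X.
Kc = [E] / ([F]).
Solving Kc = 0.246 for X ∈ (0,1): X = 0.197.

X = 0.197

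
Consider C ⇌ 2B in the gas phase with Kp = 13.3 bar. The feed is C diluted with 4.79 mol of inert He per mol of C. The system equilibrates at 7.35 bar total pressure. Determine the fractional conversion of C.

Take 1 mol C as basis and let X be its fractional conversion, so ξ = X.
Species balance: n_C = 1 − X; n_B = 2X; n_I = 4.79 (inert).
Summing: n_T = 5.79 + X.
y_i = n_i/n_T, p_i = y_i·P. Kp = p_B^2 / (p_C).
Setting this equal to 13.3 bar and taking the physical root (0 < X < 1) gives X = 0.790.

X = 0.790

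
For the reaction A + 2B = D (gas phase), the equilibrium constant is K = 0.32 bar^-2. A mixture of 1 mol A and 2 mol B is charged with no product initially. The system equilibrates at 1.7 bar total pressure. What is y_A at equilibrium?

y_A = 0.300

Basis: 1 mol A initially; let X = conversion of A. Extent ξ = X.
Moles: n_A = 1 − X; n_B = 2 − 2X; n_D = X.
n_T = Σnᵢ = 3 − 2X.
y_i = n_i/n_T, p_i = y_i·P. K = p_D / (p_A p_B^2).
Setting this equal to 0.32 bar^-2 and taking the physical root (0 < X < 1) gives X = 0.250.
Then n_A = 0.75, n_T = 2.5, so y_A = 0.300.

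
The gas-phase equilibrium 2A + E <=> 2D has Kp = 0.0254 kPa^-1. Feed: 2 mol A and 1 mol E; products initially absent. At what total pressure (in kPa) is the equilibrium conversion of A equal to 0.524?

Basis: 2 mol A initially; let X = conversion of A. Extent ξ = X.
Species balance: n_A = 2 − 2X; n_E = 1 − X; n_D = 2X.
Total moles n_T = 3 − X.
Kp = p_D^2 / (p_A^2 p_E) with p_i = (n_i/n_T)·P.
At X = 0.524: the mole-fraction product g(X) = Π y_i^ν_i = 6.304. Since Kp = g(X)·P^{-1}, P = (g/Kp)^(1/1) = (6.304/0.0254)^(1/1) = 248 kPa.

P = 248 kPa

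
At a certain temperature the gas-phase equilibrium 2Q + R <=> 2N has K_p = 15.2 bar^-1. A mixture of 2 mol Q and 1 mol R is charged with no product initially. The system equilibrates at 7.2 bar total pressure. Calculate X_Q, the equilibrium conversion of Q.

X = 0.770

Let X = conversion of Q (basis 2 mol Q); extent of reaction ξ = X.
Species balance: n_Q = 2 − 2X; n_R = 1 − X; n_N = 2X.
Summing: n_T = 3 − X.
With p_i = (n_i/n_T)P, K_p = p_N^2 / (p_Q^2 p_R).
This yields a degree-3 equation in X; solving on (0,1), X = 0.770.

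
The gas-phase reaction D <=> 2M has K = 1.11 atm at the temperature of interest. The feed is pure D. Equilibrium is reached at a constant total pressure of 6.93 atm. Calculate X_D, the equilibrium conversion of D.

X = 0.196

Take 1 mol D as basis and let X be its fractional conversion, so ξ = X.
Mole table: n_D = 1 − X; n_M = 2X.
Total moles n_T = 1 + X.
Mole fractions y_i = n_i/n_T; K = p_M^2 / (p_D) with p_i = y_i·P.
Setting this equal to 1.11 atm and taking the physical root (0 < X < 1) gives X = 0.196.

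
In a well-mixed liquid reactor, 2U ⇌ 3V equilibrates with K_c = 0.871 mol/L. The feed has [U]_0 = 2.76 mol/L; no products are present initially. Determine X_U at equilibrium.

X = 0.343

Let X = conversion of U; extent ξ = 2.76X/2 mol/L.
Concentrations: [U] = 2.76 − 2.76X; [V] = 4.14X.
K_c = [V]^3 / ([U]^2).
Setting equal to 0.871 and solving for X on (0,1) gives X = 0.343.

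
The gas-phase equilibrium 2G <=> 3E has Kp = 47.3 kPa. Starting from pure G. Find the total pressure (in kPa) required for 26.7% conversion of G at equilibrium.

P = 448 kPa

Basis: 1 mol G initially; let X = conversion of G. Extent ξ = 0.5X.
Species balance: n_G = 1 − X; n_E = 1.5X.
Total moles n_T = 1 + 0.5X.
Kp = p_E^3 / (p_G^2) with p_i = (n_i/n_T)·P.
At X = 0.267: the mole-fraction product g(X) = Π y_i^ν_i = 0.1055. Since Kp = g(X)·P^{1}, P = (Kp/g)^(1/1) = (47.3/0.1055)^(1/1) = 448 kPa.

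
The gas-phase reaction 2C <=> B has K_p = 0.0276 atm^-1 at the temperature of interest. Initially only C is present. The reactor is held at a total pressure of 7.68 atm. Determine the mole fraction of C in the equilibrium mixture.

Basis: 1 mol C initially; let X = conversion of C. Extent ξ = 0.5X.
Mole table: n_C = 1 − X; n_B = 0.5X.
Summing: n_T = 1 − 0.5X.
Mole fractions y_i = n_i/n_T; K_p = p_B / (p_C^2) with p_i = y_i·P.
Equating to 0.0276 atm^-1 and solving on 0 < X < 1: X = 0.264.
Then n_C = 0.736, n_T = 0.868, so y_C = 0.848.

y_C = 0.848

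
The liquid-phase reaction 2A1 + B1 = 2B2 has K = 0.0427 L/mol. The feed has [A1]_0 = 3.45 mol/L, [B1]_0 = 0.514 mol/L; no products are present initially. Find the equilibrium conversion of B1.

Let X = conversion of B1; extent ξ = 0.514·X mol/L.
Concentrations: [A1] = 3.45 − 1.03X; [B1] = 0.514 − 0.514X; [B2] = 1.03X.
K = [B2]^2 / ([A1]^2 [B1]).
Solving K = 0.0427 for X ∈ (0,1): X = 0.356.

X = 0.356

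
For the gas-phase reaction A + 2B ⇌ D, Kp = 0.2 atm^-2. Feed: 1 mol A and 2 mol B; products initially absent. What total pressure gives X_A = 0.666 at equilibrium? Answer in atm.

Take 1 mol A as basis and let X be its fractional conversion, so ξ = X.
Moles: n_A = 1 − X; n_B = 2 − 2X; n_D = X.
n_T = Σnᵢ = 3 − 2X.
Kp = p_D / (p_A p_B^2) with p_i = (n_i/n_T)·P.
At X = 0.666: the mole-fraction product g(X) = Π y_i^ν_i = 12.43. Since Kp = g(X)·P^{-2}, P = (g/Kp)^(1/2) = (12.43/0.2)^(1/2) = 7.88 atm.

P = 7.88 atm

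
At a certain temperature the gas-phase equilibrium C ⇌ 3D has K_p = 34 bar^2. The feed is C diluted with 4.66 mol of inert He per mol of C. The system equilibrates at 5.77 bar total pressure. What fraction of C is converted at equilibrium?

Take 1 mol C as basis and let X be its fractional conversion, so ξ = X.
Moles: n_C = 1 − X; n_D = 3X; n_I = 4.66 (inert).
n_T = Σnᵢ = 5.66 + 2X.
y_i = n_i/n_T, p_i = y_i·P. K_p = p_D^3 / (p_C).
This yields a degree-3 equation in X; solving on (0,1), X = 0.768.

X = 0.768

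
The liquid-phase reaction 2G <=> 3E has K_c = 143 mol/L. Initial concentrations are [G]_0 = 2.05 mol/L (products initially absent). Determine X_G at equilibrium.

Let X = conversion of G; extent ξ = 2.05X/2 mol/L.
Concentrations: [G] = 2.05 − 2.05X; [E] = 3.07X.
K_c = [E]^3 / ([G]^2).
This equals 143 at X = 0.833 (the root in 0 < X < 1).

X = 0.833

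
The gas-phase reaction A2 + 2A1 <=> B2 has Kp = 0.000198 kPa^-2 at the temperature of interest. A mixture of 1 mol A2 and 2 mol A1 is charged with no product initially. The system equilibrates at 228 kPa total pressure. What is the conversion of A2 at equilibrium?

Let X = conversion of A2 (basis 1 mol A2); extent of reaction ξ = X.
Mole table: n_A2 = 1 − X; n_A1 = 2 − 2X; n_B2 = X.
Summing: n_T = 3 − 2X.
y_i = n_i/n_T, p_i = y_i·P. Kp = p_B2 / (p_A2 p_A1^2).
Equating to 0.000198 kPa^-2 and solving on 0 < X < 1: X = 0.642.

X = 0.642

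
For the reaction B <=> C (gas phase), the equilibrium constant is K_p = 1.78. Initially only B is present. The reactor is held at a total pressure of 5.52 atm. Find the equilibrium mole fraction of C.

y_C = 0.640

Let X = conversion of B (basis 1 mol B); extent of reaction ξ = X.
Moles: n_B = 1 − X; n_C = X.
Since Δν = 0, n_T = 1 throughout.
With p_i = (n_i/n_T)P, K_p = p_C / (p_B).
Equating to 1.78 and solving on 0 < X < 1: X = 0.640.
Then n_C = 0.64, n_T = 1, so y_C = 0.640.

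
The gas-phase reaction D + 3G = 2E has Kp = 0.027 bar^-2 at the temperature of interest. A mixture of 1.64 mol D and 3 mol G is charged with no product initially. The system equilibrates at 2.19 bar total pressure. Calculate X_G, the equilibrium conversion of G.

X = 0.192

Take 3 mol G as basis and let X be its fractional conversion, so ξ = X.
Mole table: n_D = 1.64 − X; n_G = 3 − 3X; n_E = 2X.
Summing: n_T = 4.64 − 2X.
Mole fractions y_i = n_i/n_T; Kp = p_E^2 / (p_D p_G^3) with p_i = y_i·P.
This yields a degree-4 equation in X; solving on (0,1), X = 0.192.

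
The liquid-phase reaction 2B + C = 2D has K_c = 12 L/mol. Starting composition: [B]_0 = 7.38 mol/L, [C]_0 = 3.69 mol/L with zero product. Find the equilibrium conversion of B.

Let X = conversion of B; extent ξ = 7.38X/2 mol/L.
Concentrations: [B] = 7.38 − 7.38X; [C] = 3.69 − 3.69X; [D] = 7.38X.
K_c = [D]^2 / ([B]^2 [C]).
Setting equal to 12 and solving for X on (0,1) gives X = 0.764.

X = 0.764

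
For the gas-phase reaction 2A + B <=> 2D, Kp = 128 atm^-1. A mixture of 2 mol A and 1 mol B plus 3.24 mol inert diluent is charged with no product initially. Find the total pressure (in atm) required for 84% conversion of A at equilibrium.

Take 2 mol A as basis and let X be its fractional conversion, so ξ = X.
Mole table: n_A = 2 − 2X; n_B = 1 − X; n_D = 2X; n_I = 3.24 (inert).
n_T = Σnᵢ = 6.24 − X.
Kp = p_D^2 / (p_A^2 p_B) with p_i = (n_i/n_T)·P.
At X = 0.84: the mole-fraction product g(X) = Π y_i^ν_i = 930.2. Since Kp = g(X)·P^{-1}, P = (g/Kp)^(1/1) = (930.2/128)^(1/1) = 7.27 atm.

P = 7.27 atm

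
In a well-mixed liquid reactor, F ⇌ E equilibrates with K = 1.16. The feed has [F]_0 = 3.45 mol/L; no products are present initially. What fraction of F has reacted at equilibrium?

Let X = conversion of F; extent ξ = 3.45·X mol/L.
Concentrations: [F] = 3.45 − 3.45X; [E] = 3.45X.
K = [E] / ([F]).
Equating to 1.16: the physical root is X = 0.537.

X = 0.537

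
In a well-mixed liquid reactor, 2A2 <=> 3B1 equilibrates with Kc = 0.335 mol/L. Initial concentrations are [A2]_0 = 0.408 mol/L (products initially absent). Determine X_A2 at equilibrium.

X = 0.429

Let X = conversion of A2; extent ξ = 0.408X/2 mol/L.
Concentrations: [A2] = 0.408 − 0.408X; [B1] = 0.612X.
Kc = [B1]^3 / ([A2]^2).
Solving Kc = 0.335 for X ∈ (0,1): X = 0.429.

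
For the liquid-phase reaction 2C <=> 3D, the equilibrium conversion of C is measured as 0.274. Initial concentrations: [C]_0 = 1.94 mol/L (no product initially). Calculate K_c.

K_c = 0.256 mol/L

Let X = conversion of C.
Concentrations: [C] = 1.94 − 1.94X; [D] = 2.91X.
At X = 0.274: [C] = 1.41, [D] = 0.797.
K_c = [D]^3 / ([C]^2) = 0.256 mol/L.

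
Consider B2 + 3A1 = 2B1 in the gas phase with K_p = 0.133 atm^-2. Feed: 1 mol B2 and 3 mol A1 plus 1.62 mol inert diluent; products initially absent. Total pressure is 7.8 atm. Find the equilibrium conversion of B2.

X = 0.459

Basis: 1 mol B2 initially; let X = conversion of B2. Extent ξ = X.
Mole table: n_B2 = 1 − X; n_A1 = 3 − 3X; n_B1 = 2X; n_I = 1.62 (inert).
Summing: n_T = 5.62 − 2X.
y_i = n_i/n_T, p_i = y_i·P. K_p = p_B1^2 / (p_B2 p_A1^3).
Substituting and setting equal to 0.133 atm^-2 gives a polynomial in X; the root in (0,1) is X = 0.459.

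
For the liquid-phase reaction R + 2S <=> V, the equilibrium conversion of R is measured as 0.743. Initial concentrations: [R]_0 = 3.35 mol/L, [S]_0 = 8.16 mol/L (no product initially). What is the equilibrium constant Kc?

Kc = 0.286 (mol/L)^-2

Let X = conversion of R.
Concentrations: [R] = 3.35 − 3.35X; [S] = 8.16 − 6.7X; [V] = 3.35X.
At X = 0.743: [R] = 0.861, [S] = 3.18, [V] = 2.49.
Kc = [V] / ([R] [S]^2) = 0.286 (mol/L)^-2.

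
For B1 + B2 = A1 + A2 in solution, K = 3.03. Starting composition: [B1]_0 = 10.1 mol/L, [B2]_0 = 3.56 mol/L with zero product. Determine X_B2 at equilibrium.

X = 0.872

Let X = conversion of B2; extent ξ = 3.56·X mol/L.
Concentrations: [B1] = 10.1 − 3.56X; [B2] = 3.56 − 3.56X; [A1] = 3.56X; [A2] = 3.56X.
K = [A1] [A2] / ([B1] [B2]).
Solving K = 3.03 for X ∈ (0,1): X = 0.872.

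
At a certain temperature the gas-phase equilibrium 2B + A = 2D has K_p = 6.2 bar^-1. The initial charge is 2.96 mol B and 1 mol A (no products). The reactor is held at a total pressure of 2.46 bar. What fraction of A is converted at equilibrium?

X = 0.763

Take 1 mol A as basis and let X be its fractional conversion, so ξ = X.
Species balance: n_B = 2.96 − 2X; n_A = 1 − X; n_D = 2X.
Total moles n_T = 3.96 − X.
With p_i = (n_i/n_T)P, K_p = p_D^2 / (p_B^2 p_A).
Setting this equal to 6.2 bar^-1 and taking the physical root (0 < X < 1) gives X = 0.763.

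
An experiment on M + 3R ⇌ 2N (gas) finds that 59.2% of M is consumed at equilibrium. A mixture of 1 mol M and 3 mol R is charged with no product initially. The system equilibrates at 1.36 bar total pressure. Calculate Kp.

Kp = 8.03 bar^-2

Basis: 1 mol M initially; let X = conversion of M. Extent ξ = X.
Moles: n_M = 1 − X; n_R = 3 − 3X; n_N = 2X.
n_T = Σnᵢ = 4 − 2X.
At X = 0.592: n_M = 0.408, n_R = 1.22, n_N = 1.18, n_T = 2.82.
p_i = (n_i/n_T)·P. Kp = p_N^2 / (p_M p_R^3) = 8.03 bar^-2.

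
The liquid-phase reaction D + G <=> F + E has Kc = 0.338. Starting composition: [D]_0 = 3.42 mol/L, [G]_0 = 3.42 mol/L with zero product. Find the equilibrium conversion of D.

X = 0.368

Let X = conversion of D; extent ξ = 3.42·X mol/L.
Concentrations: [D] = 3.42 − 3.42X; [G] = 3.42 − 3.42X; [F] = 3.42X; [E] = 3.42X.
Kc = [F] [E] / ([D] [G]).
Equating to 0.338: the physical root is X = 0.368.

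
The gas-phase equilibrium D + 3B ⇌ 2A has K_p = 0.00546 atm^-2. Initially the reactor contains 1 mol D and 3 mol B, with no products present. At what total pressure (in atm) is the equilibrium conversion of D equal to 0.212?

Let X = conversion of D (basis 1 mol D); extent of reaction ξ = X.
At extent ξ: n_D = 1 − X; n_B = 3 − 3X; n_A = 2X.
Summing: n_T = 4 − 2X.
K_p = p_A^2 / (p_D p_B^3) with p_i = (n_i/n_T)·P.
At X = 0.212: the mole-fraction product g(X) = Π y_i^ν_i = 0.2208. Since K_p = g(X)·P^{-2}, P = (g/K_p)^(1/2) = (0.2208/0.00546)^(1/2) = 6.36 atm.

P = 6.36 atm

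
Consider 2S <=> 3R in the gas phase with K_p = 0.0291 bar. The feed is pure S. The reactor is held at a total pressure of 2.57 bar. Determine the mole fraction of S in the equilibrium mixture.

y_S = 0.806

Let X = conversion of S (basis 1 mol S); extent of reaction ξ = 0.5X.
Moles: n_S = 1 − X; n_R = 1.5X.
n_T = Σnᵢ = 1 + 0.5X.
Mole fractions y_i = n_i/n_T; K_p = p_R^3 / (p_S^2) with p_i = y_i·P.
Setting this equal to 0.0291 bar and taking the physical root (0 < X < 1) gives X = 0.139.
Then n_S = 0.861, n_T = 1.07, so y_S = 0.806.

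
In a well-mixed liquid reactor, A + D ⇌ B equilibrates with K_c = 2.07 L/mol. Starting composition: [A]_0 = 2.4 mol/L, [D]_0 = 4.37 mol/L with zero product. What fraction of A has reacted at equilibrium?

X = 0.831

Let X = conversion of A; extent ξ = 2.4·X mol/L.
Concentrations: [A] = 2.4 − 2.4X; [D] = 4.37 − 2.4X; [B] = 2.4X.
K_c = [B] / ([A] [D]).
This equals 2.07 at X = 0.831 (the root in 0 < X < 1).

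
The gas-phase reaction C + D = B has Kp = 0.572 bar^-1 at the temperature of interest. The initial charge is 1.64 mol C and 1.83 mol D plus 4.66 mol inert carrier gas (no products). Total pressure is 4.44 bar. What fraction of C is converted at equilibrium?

Let X = conversion of C (basis 1.64 mol C); extent of reaction ξ = 1.64X.
Species balance: n_C = 1.64 − 1.64X; n_D = 1.83 − 1.64X; n_B = 1.64X; n_I = 4.66 (inert).
Total moles n_T = 8.13 − 1.64X.
With p_i = (n_i/n_T)P, Kp = p_B / (p_C p_D).
This yields a degree-2 equation in X; solving on (0,1), X = 0.307.

X = 0.307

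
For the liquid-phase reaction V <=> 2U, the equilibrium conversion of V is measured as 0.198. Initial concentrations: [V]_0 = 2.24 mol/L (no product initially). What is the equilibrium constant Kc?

Kc = 0.438 mol/L

Let X = conversion of V.
Concentrations: [V] = 2.24 − 2.24X; [U] = 4.48X.
At X = 0.198: [V] = 1.8, [U] = 0.887.
Kc = [U]^2 / ([V]) = 0.438 mol/L.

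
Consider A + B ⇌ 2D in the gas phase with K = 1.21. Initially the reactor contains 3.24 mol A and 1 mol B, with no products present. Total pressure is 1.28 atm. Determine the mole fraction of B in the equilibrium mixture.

Basis: 1 mol B initially; let X = conversion of B. Extent ξ = X.
Species balance: n_A = 3.24 − X; n_B = 1 − X; n_D = 2X.
n_T stays at 4.24 (no change in mole number).
Mole fractions y_i = n_i/n_T; K = p_D^2 / (p_A p_B) with p_i = y_i·P.
Substituting and setting equal to 1.21 gives a polynomial in X; the root in (0,1) is X = 0.581.
Then n_B = 0.419, n_T = 4.24, so y_B = 0.099.

y_B = 0.099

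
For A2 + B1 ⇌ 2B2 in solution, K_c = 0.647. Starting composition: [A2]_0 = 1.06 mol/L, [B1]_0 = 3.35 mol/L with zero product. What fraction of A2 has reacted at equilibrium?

Let X = conversion of A2; extent ξ = 1.06·X mol/L.
Concentrations: [A2] = 1.06 − 1.06X; [B1] = 3.35 − 1.06X; [B2] = 2.12X.
K_c = [B2]^2 / ([A2] [B1]).
Solving K_c = 0.647 for X ∈ (0,1): X = 0.477.

X = 0.477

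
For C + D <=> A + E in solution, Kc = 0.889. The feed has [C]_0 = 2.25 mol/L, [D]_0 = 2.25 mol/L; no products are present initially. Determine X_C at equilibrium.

X = 0.485

Let X = conversion of C; extent ξ = 2.25·X mol/L.
Concentrations: [C] = 2.25 − 2.25X; [D] = 2.25 − 2.25X; [A] = 2.25X; [E] = 2.25X.
Kc = [A] [E] / ([C] [D]).
Setting equal to 0.889 and solving for X on (0,1) gives X = 0.485.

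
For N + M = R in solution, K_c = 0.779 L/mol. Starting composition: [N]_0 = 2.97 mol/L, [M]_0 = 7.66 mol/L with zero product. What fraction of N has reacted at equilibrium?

Let X = conversion of N; extent ξ = 2.97·X mol/L.
Concentrations: [N] = 2.97 − 2.97X; [M] = 7.66 − 2.97X; [R] = 2.97X.
K_c = [R] / ([N] [M]).
Solving K_c = 0.779 for X ∈ (0,1): X = 0.804.

X = 0.804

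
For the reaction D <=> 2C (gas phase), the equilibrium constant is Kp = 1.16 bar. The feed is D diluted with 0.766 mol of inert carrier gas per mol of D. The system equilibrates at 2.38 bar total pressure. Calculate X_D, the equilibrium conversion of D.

X = 0.398

Let X = conversion of D (basis 1 mol D); extent of reaction ξ = X.
Moles: n_D = 1 − X; n_C = 2X; n_I = 0.766 (inert).
n_T = Σnᵢ = 1.77 + X.
Mole fractions y_i = n_i/n_T; Kp = p_C^2 / (p_D) with p_i = y_i·P.
This yields a degree-2 equation in X; solving on (0,1), X = 0.398.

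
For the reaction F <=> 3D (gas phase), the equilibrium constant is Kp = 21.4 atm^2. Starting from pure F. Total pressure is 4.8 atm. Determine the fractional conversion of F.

X = 0.406

Basis: 1 mol F initially; let X = conversion of F. Extent ξ = X.
At extent ξ: n_F = 1 − X; n_D = 3X.
Total moles n_T = 1 + 2X.
Mole fractions y_i = n_i/n_T; Kp = p_D^3 / (p_F) with p_i = y_i·P.
Substituting and setting equal to 21.4 atm^2 gives a polynomial in X; the root in (0,1) is X = 0.406.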